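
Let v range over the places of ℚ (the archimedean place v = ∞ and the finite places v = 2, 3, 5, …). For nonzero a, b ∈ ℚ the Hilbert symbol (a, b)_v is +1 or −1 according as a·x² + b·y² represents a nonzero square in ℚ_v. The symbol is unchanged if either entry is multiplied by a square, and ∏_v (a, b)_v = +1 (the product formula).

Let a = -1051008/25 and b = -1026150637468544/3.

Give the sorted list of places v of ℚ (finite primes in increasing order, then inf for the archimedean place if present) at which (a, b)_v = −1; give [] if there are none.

(a, b) ≡ (-16422, -42) mod (ℚ^×)²; places V = {2, 3, 5, 7, 17, 23, ∞}.
(a,b)_∞: sgn(-16422)=−, sgn(-42)=−, so -1.
(a,b)_23: α=1, u≡14; β=4, v≡8 (mod 23); (14|23)=-1, (8|23)=+1; sign (−1)^0·-1^4·+1^1 = +1.
(a,b)_3: α=1, u≡1; β=-1, v≡1 (mod 3); (1|3)=+1, (1|3)=+1; sign (−1)^1·+1^-1·+1^1 = -1.
(a,b)_17: α=1, u≡7; β=4, v≡15 (mod 17); (7|17)=-1, (15|17)=+1; sign (−1)^0·-1^4·+1^1 = +1.
(a,b)_2: α=7, β=7; u≡5, v≡3 (mod 8); ε(u)ε(v)=0·1, αω(v)=7·1, βω(u)=7·1; sum ≡ 0  ⇒  +1.
(a,b)_7: α=1, u≡5; β=3, v≡4 (mod 7); (5|7)=-1, (4|7)=+1; sign (−1)^1·-1^3·+1^1 = +1.
(a,b)_5: α=-2, u≡2; β=0, v≡2 (mod 5); (2|5)=-1, (2|5)=-1; sign (−1)^0·-1^0·-1^-2 = +1.
|Ram(-16422, -42)| = 2, even; anisotropic at {3, ∞}.

[3, inf]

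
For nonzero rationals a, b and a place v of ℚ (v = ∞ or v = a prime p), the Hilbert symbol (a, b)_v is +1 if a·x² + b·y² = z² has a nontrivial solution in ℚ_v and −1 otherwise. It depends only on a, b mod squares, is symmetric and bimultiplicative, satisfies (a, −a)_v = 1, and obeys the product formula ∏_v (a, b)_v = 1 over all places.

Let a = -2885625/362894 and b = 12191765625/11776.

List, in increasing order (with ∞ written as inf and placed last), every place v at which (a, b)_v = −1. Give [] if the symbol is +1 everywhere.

(a, b) ≡ (-798, 2622) mod (ℚ^×)²; places V = {2, 3, 5, 7, 13, 19, 23, ∞}.
(a,b)_3: α=5, u≡1; β=5, v≡1 (mod 3); (1|3)=+1, (1|3)=+1; sign (−1)^1·+1^5·+1^5 = -1.
(a,b)_19: α=1, u≡14; β=1, v≡5 (mod 19); (14|19)=-1, (5|19)=+1; sign (−1)^1·-1^1·+1^1 = +1.
(a,b)_13: α=0, u≡2; β=2, v≡1 (mod 13); (2|13)=-1, (1|13)=+1; sign (−1)^0·-1^2·+1^0 = +1.
(a,b)_∞: sgn(-798)=−, sgn(2622)=+, so +1.
(a,b)_2: α=-1, β=-9; u≡1, v≡7 (mod 8); ε(u)ε(v)=0·1, αω(v)=-1·0, βω(u)=-9·0; sum ≡ 0  ⇒  +1.
(a,b)_5: α=4, u≡2; β=6, v≡3 (mod 5); (2|5)=-1, (3|5)=-1; sign (−1)^0·-1^6·-1^4 = +1.
(a,b)_7: α=-3, u≡6; β=0, v≡2 (mod 7); (6|7)=-1, (2|7)=+1; sign (−1)^0·-1^0·+1^-3 = +1.
(a,b)_23: α=-2, u≡17; β=-1, v≡5 (mod 23); (17|23)=-1, (5|23)=-1; sign (−1)^0·-1^-1·-1^-2 = -1.
(-798, 2622 / ℚ) ramifies at {3, 23}: a division algebra.

[3, 23]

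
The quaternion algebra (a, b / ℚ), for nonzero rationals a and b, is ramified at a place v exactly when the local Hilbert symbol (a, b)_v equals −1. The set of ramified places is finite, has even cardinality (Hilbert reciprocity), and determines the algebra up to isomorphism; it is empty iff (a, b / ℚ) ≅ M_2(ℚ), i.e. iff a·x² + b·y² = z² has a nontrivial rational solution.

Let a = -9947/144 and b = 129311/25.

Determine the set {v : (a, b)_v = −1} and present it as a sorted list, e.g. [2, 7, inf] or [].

Mod squares: a ≡ -203, b ≡ 2639. Check v ∈ {∞, 2, 3, 5, 7, 13, 29}.
v=7: a=7^3·(≡5), b=7^3·(≡5) mod 7; (5|7)=-1, (5|7)=-1; (−1)^{3·3·3}·(-1)^3·(-1)^3 = -1.
v=3: a=3^-2·(≡1), b=3^0·(≡2) mod 3; (1|3)=+1, (2|3)=-1; (−1)^{-2·0·1}·(+1)^0·(-1)^-2 = +1.
v=∞: -203 < 0 and 2639 > 0  ⇒  (a,b)_∞ = +1.
v=29: a=29^1·(≡24), b=29^1·(≡9) mod 29; (24|29)=+1, (9|29)=+1; (−1)^{1·1·14}·(+1)^1·(+1)^1 = +1.
v=13: a=13^0·(≡11), b=13^1·(≡11) mod 13; (11|13)=-1, (11|13)=-1; (−1)^{0·1·6}·(-1)^1·(-1)^0 = -1.
v=2: v_2(a)=-4, v_2(b)=0; units ≡ 5, 7 (mod 8); ε·ε+αω+βω = 0·1+-4·0+0·1 ≡ 0  ⇒  (a,b)_2 = +1.
v=5: a=5^0·(≡2), b=5^-2·(≡1) mod 5; (2|5)=-1, (1|5)=+1; (−1)^{0·-2·2}·(-1)^-2·(+1)^0 = +1.
Ram(-203, 2639) = {7, 13}; no ℚ_7-point on the conic.

[7, 13]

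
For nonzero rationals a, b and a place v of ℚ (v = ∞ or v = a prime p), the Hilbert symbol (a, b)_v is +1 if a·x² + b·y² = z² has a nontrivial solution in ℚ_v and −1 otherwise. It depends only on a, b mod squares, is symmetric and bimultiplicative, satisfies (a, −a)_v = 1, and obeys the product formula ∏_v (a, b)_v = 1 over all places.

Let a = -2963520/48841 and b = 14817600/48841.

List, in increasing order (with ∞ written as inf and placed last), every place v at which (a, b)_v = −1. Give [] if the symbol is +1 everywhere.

[3, 7]

Mod squares: a ≡ -105, b ≡ 21. Check v ∈ {∞, 2, 3, 5, 7, 13, 17}.
v=∞: -105 < 0 and 21 > 0  ⇒  (a,b)_∞ = +1.
v=17: a=17^-2·(≡12), b=17^-2·(≡8) mod 17; (12|17)=-1, (8|17)=+1; (−1)^{-2·-2·8}·(-1)^-2·(+1)^-2 = +1.
v=2: v_2(a)=6, v_2(b)=6; units ≡ 7, 5 (mod 8); ε·ε+αω+βω = 1·0+6·1+6·0 ≡ 0  ⇒  (a,b)_2 = +1.
v=7: a=7^3·(≡6), b=7^3·(≡5) mod 7; (6|7)=-1, (5|7)=-1; (−1)^{3·3·3}·(-1)^3·(-1)^3 = -1.
v=3: a=3^3·(≡1), b=3^3·(≡1) mod 3; (1|3)=+1, (1|3)=+1; (−1)^{3·3·1}·(+1)^3·(+1)^3 = -1.
v=13: a=13^-2·(≡4), b=13^-2·(≡6) mod 13; (4|13)=+1, (6|13)=-1; (−1)^{-2·-2·6}·(+1)^-2·(-1)^-2 = +1.
v=5: a=5^1·(≡1), b=5^2·(≡4) mod 5; (1|5)=+1, (4|5)=+1; (−1)^{1·2·2}·(+1)^2·(+1)^1 = +1.
(-105, 21 / ℚ) ramifies at {3, 7}: a division algebra.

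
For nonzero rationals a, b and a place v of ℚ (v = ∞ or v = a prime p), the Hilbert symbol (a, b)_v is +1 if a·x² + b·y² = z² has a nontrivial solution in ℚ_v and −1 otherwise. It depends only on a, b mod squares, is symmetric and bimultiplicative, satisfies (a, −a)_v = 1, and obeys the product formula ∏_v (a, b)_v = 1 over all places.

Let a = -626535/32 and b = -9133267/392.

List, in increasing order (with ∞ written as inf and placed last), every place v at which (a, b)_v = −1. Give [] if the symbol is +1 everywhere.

(a, b) ≡ (-15470, -374) mod (ℚ^×)²; places V = {2, 3, 5, 7, 11, 13, 17, ∞}.
(a,b)_7: α=1, u≡1; β=-2, v≡4 (mod 7); (1|7)=+1, (4|7)=+1; sign (−1)^0·+1^-2·+1^1 = +1.
(a,b)_13: α=1, u≡8; β=2, v≡12 (mod 13); (8|13)=-1, (12|13)=+1; sign (−1)^0·-1^2·+1^1 = +1.
(a,b)_3: α=4, u≡1; β=0, v≡1 (mod 3); (1|3)=+1, (1|3)=+1; sign (−1)^0·+1^0·+1^4 = +1.
(a,b)_11: α=0, u≡8; β=1, v≡7 (mod 11); (8|11)=-1, (7|11)=-1; sign (−1)^0·-1^1·-1^0 = -1.
(a,b)_5: α=1, u≡4; β=0, v≡4 (mod 5); (4|5)=+1, (4|5)=+1; sign (−1)^0·+1^0·+1^1 = +1.
(a,b)_∞: sgn(-15470)=−, sgn(-374)=−, so -1.
(a,b)_17: α=1, u≡8; β=3, v≡11 (mod 17); (8|17)=+1, (11|17)=-1; sign (−1)^0·+1^3·-1^1 = -1.
(a,b)_2: α=-5, β=-3; u≡1, v≡5 (mod 8); ε(u)ε(v)=0·0, αω(v)=-5·1, βω(u)=-3·0; sum ≡ 1  ⇒  -1.
|Ram(-15470, -374)| = 4, even; anisotropic at {2, 11, 17, ∞}.

[2, 11, 17, inf]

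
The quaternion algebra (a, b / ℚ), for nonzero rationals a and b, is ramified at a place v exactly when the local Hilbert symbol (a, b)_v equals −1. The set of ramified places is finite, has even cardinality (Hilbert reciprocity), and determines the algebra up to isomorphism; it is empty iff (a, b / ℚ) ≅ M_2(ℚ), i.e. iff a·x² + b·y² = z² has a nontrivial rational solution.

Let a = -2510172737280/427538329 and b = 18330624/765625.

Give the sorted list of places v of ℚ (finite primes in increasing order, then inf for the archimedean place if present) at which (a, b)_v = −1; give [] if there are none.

(a, b) ≡ (-255, 221) mod (ℚ^×)²; places V = {2, 3, 5, 7, 13, 17, 23, 29, 31, 53, ∞}.
(a,b)_7: α=0, u≡2; β=-2, v≡4 (mod 7); (2|7)=+1, (4|7)=+1; sign (−1)^0·+1^-2·+1^0 = +1.
(a,b)_5: α=1, u≡1; β=-6, v≡1 (mod 5); (1|5)=+1, (1|5)=+1; sign (−1)^0·+1^-6·+1^1 = +1.
(a,b)_17: α=1, u≡4; β=1, v≡1 (mod 17); (4|17)=+1, (1|17)=+1; sign (−1)^0·+1^1·+1^1 = +1.
(a,b)_29: α=-2, u≡25; β=0, v≡11 (mod 29); (25|29)=+1, (11|29)=-1; sign (−1)^0·+1^0·-1^-2 = +1.
(a,b)_3: α=5, u≡2; β=4, v≡2 (mod 3); (2|3)=-1, (2|3)=-1; sign (−1)^0·-1^4·-1^5 = -1.
(a,b)_53: α=2, u≡46; β=0, v≡17 (mod 53); (46|53)=+1, (17|53)=+1; sign (−1)^0·+1^0·+1^2 = +1.
(a,b)_23: α=-2, u≡5; β=0, v≡15 (mod 23); (5|23)=-1, (15|23)=-1; sign (−1)^0·-1^0·-1^-2 = +1.
(a,b)_2: α=8, β=10; u≡1, v≡5 (mod 8); ε(u)ε(v)=0·0, αω(v)=8·1, βω(u)=10·0; sum ≡ 0  ⇒  +1.
(a,b)_31: α=-2, u≡24; β=0, v≡18 (mod 31); (24|31)=-1, (18|31)=+1; sign (−1)^0·-1^0·+1^-2 = +1.
(a,b)_13: α=2, u≡7; β=1, v≡1 (mod 13); (7|13)=-1, (1|13)=+1; sign (−1)^0·-1^1·+1^2 = -1.
(a,b)_∞: sgn(-255)=−, sgn(221)=+, so +1.
(-255, 221 / ℚ) ramifies at {3, 13}: a division algebra.

[3, 13]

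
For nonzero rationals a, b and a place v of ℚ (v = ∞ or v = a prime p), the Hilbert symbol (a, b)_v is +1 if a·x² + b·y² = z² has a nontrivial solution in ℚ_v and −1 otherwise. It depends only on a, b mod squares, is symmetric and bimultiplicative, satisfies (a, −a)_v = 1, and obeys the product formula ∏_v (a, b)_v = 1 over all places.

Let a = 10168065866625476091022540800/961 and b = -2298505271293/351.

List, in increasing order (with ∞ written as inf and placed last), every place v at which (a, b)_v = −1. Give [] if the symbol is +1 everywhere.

[2, 3, 7, 19]

(a, b) ≡ (49742, -5187) mod (ℚ^×)²; places V = {2, 3, 5, 7, 11, 13, 17, 19, 31, 37, ∞}.
(a,b)_5: α=2, u≡2; β=0, v≡2 (mod 5); (2|5)=-1, (2|5)=-1; sign (−1)^0·-1^0·-1^2 = +1.
(a,b)_31: α=-2, u≡25; β=0, v≡3 (mod 31); (25|31)=+1, (3|31)=-1; sign (−1)^0·+1^0·-1^-2 = +1.
(a,b)_13: α=2, u≡4; β=-1, v≡3 (mod 13); (4|13)=+1, (3|13)=+1; sign (−1)^0·+1^-1·+1^2 = +1.
(a,b)_3: α=2, u≡2; β=-3, v≡2 (mod 3); (2|3)=-1, (2|3)=-1; sign (−1)^0·-1^-3·-1^2 = -1.
(a,b)_7: α=3, u≡1; β=1, v≡2 (mod 7); (1|7)=+1, (2|7)=+1; sign (−1)^1·+1^1·+1^3 = -1.
(a,b)_17: α=5, u≡13; β=2, v≡15 (mod 17); (13|17)=+1, (15|17)=+1; sign (−1)^0·+1^2·+1^5 = +1.
(a,b)_2: α=17, β=0; u≡7, v≡5 (mod 8); ε(u)ε(v)=1·0, αω(v)=17·1, βω(u)=0·0; sum ≡ 1  ⇒  -1.
(a,b)_11: α=5, u≡5; β=2, v≡3 (mod 11); (5|11)=+1, (3|11)=+1; sign (−1)^0·+1^2·+1^5 = +1.
(a,b)_∞: sgn(49742)=+, sgn(-5187)=−, so +1.
(a,b)_37: α=2, u≡8; β=2, v≡7 (mod 37); (8|37)=-1, (7|37)=+1; sign (−1)^0·-1^2·+1^2 = +1.
(a,b)_19: α=1, u≡8; β=3, v≡12 (mod 19); (8|19)=-1, (12|19)=-1; sign (−1)^1·-1^3·-1^1 = -1.
(49742, -5187 / ℚ) ramifies at {2, 3, 7, 19}: a division algebra.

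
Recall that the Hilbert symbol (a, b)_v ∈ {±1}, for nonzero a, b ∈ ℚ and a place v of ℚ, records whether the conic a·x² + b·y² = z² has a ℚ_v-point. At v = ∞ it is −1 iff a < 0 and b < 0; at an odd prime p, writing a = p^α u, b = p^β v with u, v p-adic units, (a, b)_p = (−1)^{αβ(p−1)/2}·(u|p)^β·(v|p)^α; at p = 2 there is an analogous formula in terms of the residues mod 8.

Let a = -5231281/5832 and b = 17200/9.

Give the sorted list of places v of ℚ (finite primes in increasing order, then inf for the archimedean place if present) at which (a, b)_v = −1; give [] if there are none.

Mod squares: a ≡ -19778, b ≡ 43. Check v ∈ {∞, 2, 3, 5, 11, 23, 29, 31, 43}.
v=23: a=23^2·(≡16), b=23^0·(≡20) mod 23; (16|23)=+1, (20|23)=-1; (−1)^{2·0·11}·(+1)^0·(-1)^2 = +1.
v=5: a=5^0·(≡2), b=5^2·(≡2) mod 5; (2|5)=-1, (2|5)=-1; (−1)^{0·2·2}·(-1)^2·(-1)^0 = +1.
v=11: a=11^1·(≡7), b=11^0·(≡2) mod 11; (7|11)=-1, (2|11)=-1; (−1)^{1·0·5}·(-1)^0·(-1)^1 = -1.
v=29: a=29^1·(≡26), b=29^0·(≡10) mod 29; (26|29)=-1, (10|29)=-1; (−1)^{1·0·14}·(-1)^0·(-1)^1 = -1.
v=2: v_2(a)=-3, v_2(b)=4; units ≡ 7, 3 (mod 8); ε·ε+αω+βω = 1·1+-3·1+4·0 ≡ 0  ⇒  (a,b)_2 = +1.
v=3: a=3^-6·(≡1), b=3^-2·(≡1) mod 3; (1|3)=+1, (1|3)=+1; (−1)^{-6·-2·1}·(+1)^-2·(+1)^-6 = +1.
v=43: a=43^0·(≡18), b=43^1·(≡11) mod 43; (18|43)=-1, (11|43)=+1; (−1)^{0·1·21}·(-1)^1·(+1)^0 = -1.
v=31: a=31^1·(≡11), b=31^0·(≡27) mod 31; (11|31)=-1, (27|31)=-1; (−1)^{1·0·15}·(-1)^0·(-1)^1 = -1.
v=∞: -19778 < 0 and 43 > 0  ⇒  (a,b)_∞ = +1.
|Ram(-19778, 43)| = 4, even; anisotropic at {11, 29, 31, 43}.

[11, 29, 31, 43]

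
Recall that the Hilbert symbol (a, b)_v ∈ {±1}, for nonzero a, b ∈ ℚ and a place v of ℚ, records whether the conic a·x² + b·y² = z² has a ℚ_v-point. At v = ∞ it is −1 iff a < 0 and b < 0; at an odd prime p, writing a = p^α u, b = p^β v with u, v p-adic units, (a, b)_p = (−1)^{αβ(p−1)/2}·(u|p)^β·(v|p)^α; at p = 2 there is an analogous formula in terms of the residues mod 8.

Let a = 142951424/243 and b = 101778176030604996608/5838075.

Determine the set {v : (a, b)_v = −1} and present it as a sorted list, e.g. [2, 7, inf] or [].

Mod squares: a ≡ 8547, b ≡ 42441. Check v ∈ {∞, 2, 3, 5, 7, 11, 17, 31, 37, 43, 47}.
v=37: a=37^1·(≡27), b=37^2·(≡20) mod 37; (27|37)=+1, (20|37)=-1; (−1)^{1·2·18}·(+1)^2·(-1)^1 = -1.
v=3: a=3^-5·(≡2), b=3^-5·(≡2) mod 3; (2|3)=-1, (2|3)=-1; (−1)^{-5·-5·1}·(-1)^-5·(-1)^-5 = -1.
v=11: a=11^1·(≡8), b=11^0·(≡4) mod 11; (8|11)=-1, (4|11)=+1; (−1)^{1·0·5}·(-1)^0·(+1)^1 = +1.
v=31: a=31^0·(≡17), b=31^-2·(≡1) mod 31; (17|31)=-1, (1|31)=+1; (−1)^{0·-2·15}·(-1)^-2·(+1)^0 = +1.
v=2: v_2(a)=10, v_2(b)=12; units ≡ 3, 1 (mod 8); ε·ε+αω+βω = 1·0+10·0+12·1 ≡ 0  ⇒  (a,b)_2 = +1.
v=5: a=5^0·(≡3), b=5^-2·(≡1) mod 5; (3|5)=-1, (1|5)=+1; (−1)^{0·-2·2}·(-1)^-2·(+1)^0 = +1.
v=43: a=43^0·(≡18), b=43^3·(≡23) mod 43; (18|43)=-1, (23|43)=+1; (−1)^{0·3·21}·(-1)^3·(+1)^0 = -1.
v=∞: 8547 > 0 and 42441 > 0  ⇒  (a,b)_∞ = +1.
v=17: a=17^0·(≡1), b=17^2·(≡8) mod 17; (1|17)=+1, (8|17)=+1; (−1)^{0·2·8}·(+1)^2·(+1)^0 = +1.
v=47: a=47^0·(≡45), b=47^1·(≡40) mod 47; (45|47)=-1, (40|47)=-1; (−1)^{0·1·23}·(-1)^1·(-1)^0 = -1.
v=7: a=7^3·(≡6), b=7^5·(≡1) mod 7; (6|7)=-1, (1|7)=+1; (−1)^{3·5·3}·(-1)^5·(+1)^3 = +1.
|Ram(8547, 42441)| = 4, even; anisotropic at {3, 37, 43, 47}.

[3, 37, 43, 47]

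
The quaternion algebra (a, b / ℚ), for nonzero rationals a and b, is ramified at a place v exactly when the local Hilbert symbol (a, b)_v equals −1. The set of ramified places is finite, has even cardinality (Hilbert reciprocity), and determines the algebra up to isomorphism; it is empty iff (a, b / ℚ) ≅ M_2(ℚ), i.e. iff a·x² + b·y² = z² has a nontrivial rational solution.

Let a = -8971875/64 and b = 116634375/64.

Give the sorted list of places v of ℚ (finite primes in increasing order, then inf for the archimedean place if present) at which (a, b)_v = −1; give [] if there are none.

(a, b) ≡ (-1595, 20735) mod (ℚ^×)²; places V = {2, 3, 5, 11, 13, 29, ∞}.
(a,b)_29: α=1, u≡14; β=1, v≡21 (mod 29); (14|29)=-1, (21|29)=-1; sign (−1)^0·-1^1·-1^1 = +1.
(a,b)_∞: sgn(-1595)=−, sgn(20735)=+, so +1.
(a,b)_3: α=2, u≡1; β=2, v≡2 (mod 3); (1|3)=+1, (2|3)=-1; sign (−1)^0·+1^2·-1^2 = +1.
(a,b)_11: α=1, u≡4; β=1, v≡3 (mod 11); (4|11)=+1, (3|11)=+1; sign (−1)^1·+1^1·+1^1 = -1.
(a,b)_5: α=5, u≡1; β=5, v≡2 (mod 5); (1|5)=+1, (2|5)=-1; sign (−1)^0·+1^5·-1^5 = -1.
(a,b)_13: α=0, u≡3; β=1, v≡10 (mod 13); (3|13)=+1, (10|13)=+1; sign (−1)^0·+1^1·+1^0 = +1.
(a,b)_2: α=-6, β=-6; u≡5, v≡7 (mod 8); ε(u)ε(v)=0·1, αω(v)=-6·0, βω(u)=-6·1; sum ≡ 0  ⇒  +1.
|Ram(-1595, 20735)| = 2, even; anisotropic at {5, 11}.

[5, 11]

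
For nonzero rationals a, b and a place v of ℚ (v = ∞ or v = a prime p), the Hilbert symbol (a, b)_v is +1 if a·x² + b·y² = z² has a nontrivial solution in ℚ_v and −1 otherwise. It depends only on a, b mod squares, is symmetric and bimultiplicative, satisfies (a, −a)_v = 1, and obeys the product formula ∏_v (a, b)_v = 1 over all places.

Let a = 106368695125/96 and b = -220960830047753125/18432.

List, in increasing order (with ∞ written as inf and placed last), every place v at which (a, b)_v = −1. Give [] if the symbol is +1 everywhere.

[5, 7]

Mod squares: a ≡ 4830, b ≡ -2090. Check v ∈ {∞, 2, 3, 5, 7, 11, 19, 23}.
v=5: a=5^3·(≡1), b=5^5·(≡2) mod 5; (1|5)=+1, (2|5)=-1; (−1)^{3·5·2}·(+1)^5·(-1)^3 = -1.
v=19: a=19^2·(≡6), b=19^3·(≡6) mod 19; (6|19)=+1, (6|19)=+1; (−1)^{2·3·9}·(+1)^3·(+1)^2 = +1.
v=∞: 4830 > 0 and -2090 < 0  ⇒  (a,b)_∞ = +1.
v=7: a=7^1·(≡2), b=7^0·(≡6) mod 7; (2|7)=+1, (6|7)=-1; (−1)^{1·0·3}·(+1)^0·(-1)^1 = -1.
v=2: v_2(a)=-5, v_2(b)=-11; units ≡ 7, 3 (mod 8); ε·ε+αω+βω = 1·1+-5·1+-11·0 ≡ 0  ⇒  (a,b)_2 = +1.
v=11: a=11^4·(≡4), b=11^7·(≡7) mod 11; (4|11)=+1, (7|11)=-1; (−1)^{4·7·5}·(+1)^7·(-1)^4 = +1.
v=23: a=23^1·(≡6), b=23^2·(≡4) mod 23; (6|23)=+1, (4|23)=+1; (−1)^{1·2·11}·(+1)^2·(+1)^1 = +1.
v=3: a=3^-1·(≡2), b=3^-2·(≡1) mod 3; (2|3)=-1, (1|3)=+1; (−1)^{-1·-2·1}·(-1)^-2·(+1)^-1 = +1.
(4830, -2090 / ℚ) ramifies at {5, 7}: a division algebra.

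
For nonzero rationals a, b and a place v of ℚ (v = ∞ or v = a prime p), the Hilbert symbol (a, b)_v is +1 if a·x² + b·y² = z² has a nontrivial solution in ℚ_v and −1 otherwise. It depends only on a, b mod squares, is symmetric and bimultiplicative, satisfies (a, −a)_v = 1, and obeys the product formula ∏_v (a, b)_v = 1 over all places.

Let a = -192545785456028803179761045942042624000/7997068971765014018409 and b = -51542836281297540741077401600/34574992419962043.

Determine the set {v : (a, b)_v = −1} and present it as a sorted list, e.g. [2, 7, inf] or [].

(a, b) ≡ (-2267915, -3) mod (ℚ^×)²; places V = {2, 3, 5, 7, 11, 13, 17, 19, 23, 37, 41, 59, ∞}.
(a,b)_37: α=3, u≡5; β=2, v≡33 (mod 37); (5|37)=-1, (33|37)=+1; sign (−1)^0·-1^2·+1^3 = +1.
(a,b)_2: α=32, β=18; u≡5, v≡5 (mod 8); ε(u)ε(v)=0·0, αω(v)=32·1, βω(u)=18·1; sum ≡ 0  ⇒  +1.
(a,b)_∞: sgn(-2267915)=−, sgn(-3)=−, so -1.
(a,b)_13: α=9, u≡5; β=6, v≡4 (mod 13); (5|13)=-1, (4|13)=+1; sign (−1)^0·-1^6·+1^9 = +1.
(a,b)_17: α=-6, u≡16; β=-4, v≡14 (mod 17); (16|17)=+1, (14|17)=-1; sign (−1)^0·+1^-4·-1^-6 = +1.
(a,b)_59: α=2, u≡22; β=2, v≡43 (mod 59); (22|59)=+1, (43|59)=-1; sign (−1)^0·+1^2·-1^2 = +1.
(a,b)_19: α=-4, u≡17; β=-4, v≡5 (mod 19); (17|19)=+1, (5|19)=+1; sign (−1)^0·+1^-4·+1^-4 = +1.
(a,b)_11: α=2, u≡10; β=2, v≡8 (mod 11); (10|11)=-1, (8|11)=-1; sign (−1)^0·-1^2·-1^2 = +1.
(a,b)_41: α=3, u≡17; β=4, v≡24 (mod 41); (17|41)=-1, (24|41)=-1; sign (−1)^0·-1^4·-1^3 = -1.
(a,b)_3: α=-2, u≡1; β=-3, v≡2 (mod 3); (1|3)=+1, (2|3)=-1; sign (−1)^0·+1^-3·-1^-2 = +1.
(a,b)_7: α=-10, u≡1; β=-6, v≡1 (mod 7); (1|7)=+1, (1|7)=+1; sign (−1)^0·+1^-6·+1^-10 = +1.
(a,b)_5: α=3, u≡2; β=2, v≡2 (mod 5); (2|5)=-1, (2|5)=-1; sign (−1)^0·-1^2·-1^3 = -1.
(a,b)_23: α=1, u≡10; β=0, v≡7 (mod 23); (10|23)=-1, (7|23)=-1; sign (−1)^0·-1^0·-1^1 = -1.
(-2267915, -3 / ℚ) ramifies at {5, 23, 41, ∞}: a division algebra.

[5, 23, 41, inf]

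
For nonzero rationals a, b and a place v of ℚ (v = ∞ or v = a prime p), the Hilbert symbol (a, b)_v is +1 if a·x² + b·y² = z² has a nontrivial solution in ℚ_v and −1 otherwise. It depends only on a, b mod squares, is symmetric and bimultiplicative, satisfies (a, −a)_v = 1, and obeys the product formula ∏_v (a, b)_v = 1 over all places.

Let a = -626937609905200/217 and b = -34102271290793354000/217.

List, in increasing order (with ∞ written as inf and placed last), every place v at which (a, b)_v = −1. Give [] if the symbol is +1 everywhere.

[11, 17, 19, 41, 43, inf]

Mod squares: a ≡ -2873731, b ≡ -156316597745. Check v ∈ {∞, 2, 5, 7, 11, 17, 19, 23, 31, 41, 43}.
v=7: a=7^-1·(≡5), b=7^-1·(≡4) mod 7; (5|7)=-1, (4|7)=+1; (−1)^{-1·-1·3}·(-1)^-1·(+1)^-1 = +1.
v=31: a=31^-1·(≡28), b=31^-1·(≡30) mod 31; (28|31)=+1, (30|31)=-1; (−1)^{-1·-1·15}·(+1)^-1·(-1)^-1 = +1.
v=2: v_2(a)=4, v_2(b)=4; units ≡ 5, 7 (mod 8); ε·ε+αω+βω = 0·1+4·0+4·1 ≡ 0  ⇒  (a,b)_2 = +1.
v=41: a=41^1·(≡17), b=41^1·(≡1) mod 41; (17|41)=-1, (1|41)=+1; (−1)^{1·1·20}·(-1)^1·(+1)^1 = -1.
v=5: a=5^2·(≡1), b=5^3·(≡4) mod 5; (1|5)=+1, (4|5)=+1; (−1)^{2·3·2}·(+1)^3·(+1)^2 = +1.
v=23: a=23^2·(≡13), b=23^3·(≡17) mod 23; (13|23)=+1, (17|23)=-1; (−1)^{2·3·11}·(+1)^3·(-1)^2 = +1.
v=43: a=43^2·(≡12), b=43^3·(≡1) mod 43; (12|43)=-1, (1|43)=+1; (−1)^{2·3·21}·(-1)^3·(+1)^2 = -1.
v=∞: -2873731 < 0 and -156316597745 < 0  ⇒  (a,b)_∞ = -1.
v=17: a=17^1·(≡6), b=17^1·(≡4) mod 17; (6|17)=-1, (4|17)=+1; (−1)^{1·1·8}·(-1)^1·(+1)^1 = -1.
v=11: a=11^2·(≡6), b=11^3·(≡3) mod 11; (6|11)=-1, (3|11)=+1; (−1)^{2·3·5}·(-1)^3·(+1)^2 = -1.
v=19: a=19^1·(≡10), b=19^1·(≡18) mod 19; (10|19)=-1, (18|19)=-1; (−1)^{1·1·9}·(-1)^1·(-1)^1 = -1.
(-2873731, -156316597745 / ℚ) ramifies at {11, 17, 19, 41, 43, ∞}: a division algebra.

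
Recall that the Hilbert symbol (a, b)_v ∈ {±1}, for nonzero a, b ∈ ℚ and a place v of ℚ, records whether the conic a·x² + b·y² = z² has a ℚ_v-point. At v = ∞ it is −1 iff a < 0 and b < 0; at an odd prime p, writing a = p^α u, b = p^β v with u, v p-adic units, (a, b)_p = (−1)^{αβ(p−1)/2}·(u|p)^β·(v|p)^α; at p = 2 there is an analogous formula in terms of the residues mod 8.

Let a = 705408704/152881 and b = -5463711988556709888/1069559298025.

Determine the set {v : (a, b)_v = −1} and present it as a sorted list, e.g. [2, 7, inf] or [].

[2, 11]

(a, b) ≡ (11, -77) mod (ℚ^×)²; places V = {2, 3, 5, 7, 11, 13, 17, 23, ∞}.
(a,b)_17: α=-2, u≡14; β=-2, v≡1 (mod 17); (14|17)=-1, (1|17)=+1; sign (−1)^0·-1^-2·+1^-2 = +1.
(a,b)_∞: sgn(11)=+, sgn(-77)=−, so +1.
(a,b)_5: α=0, u≡4; β=-2, v≡2 (mod 5); (4|5)=+1, (2|5)=-1; sign (−1)^0·+1^-2·-1^0 = +1.
(a,b)_23: α=-2, u≡10; β=-6, v≡5 (mod 23); (10|23)=-1, (5|23)=-1; sign (−1)^0·-1^-6·-1^-2 = +1.
(a,b)_11: α=3, u≡5; β=5, v≡3 (mod 11); (5|11)=+1, (3|11)=+1; sign (−1)^1·+1^5·+1^3 = -1.
(a,b)_13: α=2, u≡2; β=2, v≡3 (mod 13); (2|13)=-1, (3|13)=+1; sign (−1)^0·-1^2·+1^2 = +1.
(a,b)_3: α=0, u≡2; β=6, v≡1 (mod 3); (2|3)=-1, (1|3)=+1; sign (−1)^0·-1^6·+1^0 = +1.
(a,b)_7: α=2, u≡1; β=5, v≡6 (mod 7); (1|7)=+1, (6|7)=-1; sign (−1)^0·+1^5·-1^2 = +1.
(a,b)_2: α=6, β=14; u≡3, v≡3 (mod 8); ε(u)ε(v)=1·1, αω(v)=6·1, βω(u)=14·1; sum ≡ 1  ⇒  -1.
|Ram(11, -77)| = 2, even; anisotropic at {2, 11}.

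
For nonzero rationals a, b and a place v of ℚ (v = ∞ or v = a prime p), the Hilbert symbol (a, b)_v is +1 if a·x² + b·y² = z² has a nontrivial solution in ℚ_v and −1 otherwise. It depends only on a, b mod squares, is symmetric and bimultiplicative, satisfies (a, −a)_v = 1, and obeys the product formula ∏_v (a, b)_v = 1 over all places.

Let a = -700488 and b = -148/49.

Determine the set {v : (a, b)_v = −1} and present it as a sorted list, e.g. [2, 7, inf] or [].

[47, inf]

(a, b) ≡ (-2162, -37) mod (ℚ^×)²; places V = {2, 3, 7, 23, 37, 47, ∞}.
(a,b)_3: α=4, u≡1; β=0, v≡2 (mod 3); (1|3)=+1, (2|3)=-1; sign (−1)^0·+1^0·-1^4 = +1.
(a,b)_∞: sgn(-2162)=−, sgn(-37)=−, so -1.
(a,b)_23: α=1, u≡19; β=0, v≡12 (mod 23); (19|23)=-1, (12|23)=+1; sign (−1)^0·-1^0·+1^1 = +1.
(a,b)_2: α=3, β=2; u≡7, v≡3 (mod 8); ε(u)ε(v)=1·1, αω(v)=3·1, βω(u)=2·0; sum ≡ 0  ⇒  +1.
(a,b)_37: α=0, u≡33; β=1, v≡12 (mod 37); (33|37)=+1, (12|37)=+1; sign (−1)^0·+1^1·+1^0 = +1.
(a,b)_47: α=1, u≡42; β=0, v≡20 (mod 47); (42|47)=+1, (20|47)=-1; sign (−1)^0·+1^0·-1^1 = -1.
(a,b)_7: α=0, u≡2; β=-2, v≡6 (mod 7); (2|7)=+1, (6|7)=-1; sign (−1)^0·+1^-2·-1^0 = +1.
|Ram(-2162, -37)| = 2, even; anisotropic at {47, ∞}.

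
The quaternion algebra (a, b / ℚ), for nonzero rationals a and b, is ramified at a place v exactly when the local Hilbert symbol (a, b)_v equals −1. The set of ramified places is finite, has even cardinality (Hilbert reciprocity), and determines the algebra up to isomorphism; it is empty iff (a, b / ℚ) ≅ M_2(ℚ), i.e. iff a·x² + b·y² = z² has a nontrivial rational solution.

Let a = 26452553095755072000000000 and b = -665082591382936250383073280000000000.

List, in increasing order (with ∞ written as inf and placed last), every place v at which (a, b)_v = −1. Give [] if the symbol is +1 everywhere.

[5, 17]

Mod squares: a ≡ 130, b ≡ -1122. Check v ∈ {∞, 2, 3, 5, 11, 13, 17, 19, 23}.
v=3: a=3^2·(≡1), b=3^1·(≡1) mod 3; (1|3)=+1, (1|3)=+1; (−1)^{2·1·1}·(+1)^1·(+1)^2 = +1.
v=17: a=17^2·(≡7), b=17^3·(≡8) mod 17; (7|17)=-1, (8|17)=+1; (−1)^{2·3·8}·(-1)^3·(+1)^2 = -1.
v=13: a=13^1·(≡3), b=13^0·(≡1) mod 13; (3|13)=+1, (1|13)=+1; (−1)^{1·0·6}·(+1)^0·(+1)^1 = +1.
v=23: a=23^4·(≡19), b=23^6·(≡19) mod 23; (19|23)=-1, (19|23)=-1; (−1)^{4·6·11}·(-1)^6·(-1)^4 = +1.
v=19: a=19^2·(≡9), b=19^2·(≡14) mod 19; (9|19)=+1, (14|19)=-1; (−1)^{2·2·9}·(+1)^2·(-1)^2 = +1.
v=∞: 130 > 0 and -1122 < 0  ⇒  (a,b)_∞ = +1.
v=2: v_2(a)=15, v_2(b)=29; units ≡ 1, 7 (mod 8); ε·ε+αω+βω = 0·1+15·0+29·0 ≡ 0  ⇒  (a,b)_2 = +1.
v=5: a=5^9·(≡4), b=5^10·(≡3) mod 5; (4|5)=+1, (3|5)=-1; (−1)^{9·10·2}·(+1)^10·(-1)^9 = -1.
v=11: a=11^2·(≡4), b=11^5·(≡10) mod 11; (4|11)=+1, (10|11)=-1; (−1)^{2·5·5}·(+1)^5·(-1)^2 = +1.
(130, -1122 / ℚ) ramifies at {5, 17}: a division algebra.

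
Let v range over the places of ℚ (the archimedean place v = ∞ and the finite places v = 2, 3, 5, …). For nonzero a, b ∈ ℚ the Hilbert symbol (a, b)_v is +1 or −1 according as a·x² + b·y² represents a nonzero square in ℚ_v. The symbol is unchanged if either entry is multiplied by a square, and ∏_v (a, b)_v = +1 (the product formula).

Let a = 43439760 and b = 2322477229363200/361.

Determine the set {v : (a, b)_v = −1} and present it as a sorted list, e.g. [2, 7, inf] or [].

(a, b) ≡ (1785, 13) mod (ℚ^×)²; places V = {2, 3, 5, 7, 13, 17, 19, ∞}.
(a,b)_2: α=4, β=12; u≡1, v≡5 (mod 8); ε(u)ε(v)=0·0, αω(v)=4·1, βω(u)=12·0; sum ≡ 0  ⇒  +1.
(a,b)_7: α=1, u≡5; β=2, v≡5 (mod 7); (5|7)=-1, (5|7)=-1; sign (−1)^0·-1^2·-1^1 = -1.
(a,b)_5: α=1, u≡2; β=2, v≡3 (mod 5); (2|5)=-1, (3|5)=-1; sign (−1)^0·-1^2·-1^1 = -1.
(a,b)_3: α=3, u≡1; β=6, v≡1 (mod 3); (1|3)=+1, (1|3)=+1; sign (−1)^0·+1^6·+1^3 = +1.
(a,b)_13: α=2, u≡4; β=3, v≡10 (mod 13); (4|13)=+1, (10|13)=+1; sign (−1)^0·+1^3·+1^2 = +1.
(a,b)_19: α=0, u≡3; β=-2, v≡14 (mod 19); (3|19)=-1, (14|19)=-1; sign (−1)^0·-1^-2·-1^0 = +1.
(a,b)_17: α=1, u≡10; β=2, v≡2 (mod 17); (10|17)=-1, (2|17)=+1; sign (−1)^0·-1^2·+1^1 = +1.
(a,b)_∞: sgn(1785)=+, sgn(13)=+, so +1.
|Ram(1785, 13)| = 2, even; anisotropic at {5, 7}.

[5, 7]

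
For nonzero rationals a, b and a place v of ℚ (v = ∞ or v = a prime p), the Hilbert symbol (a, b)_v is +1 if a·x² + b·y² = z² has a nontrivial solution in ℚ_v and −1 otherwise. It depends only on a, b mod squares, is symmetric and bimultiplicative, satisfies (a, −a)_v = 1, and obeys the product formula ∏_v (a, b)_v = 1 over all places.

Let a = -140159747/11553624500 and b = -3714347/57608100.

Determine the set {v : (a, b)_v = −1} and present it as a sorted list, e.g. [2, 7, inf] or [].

(a, b) ≡ (-7735, -1547) mod (ℚ^×)²; places V = {2, 3, 5, 7, 11, 13, 17, 19, 23, 43, ∞}.
(a,b)_17: α=1, u≡2; β=1, v≡6 (mod 17); (2|17)=+1, (6|17)=-1; sign (−1)^0·+1^1·-1^1 = -1.
(a,b)_23: α=-2, u≡1; β=-2, v≡20 (mod 23); (1|23)=+1, (20|23)=-1; sign (−1)^0·+1^-2·-1^-2 = +1.
(a,b)_43: α=2, u≡42; β=0, v≡15 (mod 43); (42|43)=-1, (15|43)=+1; sign (−1)^0·-1^0·+1^2 = +1.
(a,b)_13: α=1, u≡9; β=1, v≡2 (mod 13); (9|13)=+1, (2|13)=-1; sign (−1)^0·+1^1·-1^1 = -1.
(a,b)_2: α=-2, β=-2; u≡1, v≡5 (mod 8); ε(u)ε(v)=0·0, αω(v)=-2·1, βω(u)=-2·0; sum ≡ 0  ⇒  +1.
(a,b)_19: α=-2, u≡6; β=0, v≡4 (mod 19); (6|19)=+1, (4|19)=+1; sign (−1)^0·+1^0·+1^-2 = +1.
(a,b)_∞: sgn(-7735)=−, sgn(-1547)=−, so -1.
(a,b)_5: α=-3, u≡3; β=-2, v≡2 (mod 5); (3|5)=-1, (2|5)=-1; sign (−1)^0·-1^-2·-1^-3 = -1.
(a,b)_11: α=-2, u≡9; β=-2, v≡5 (mod 11); (9|11)=+1, (5|11)=+1; sign (−1)^0·+1^-2·+1^-2 = +1.
(a,b)_3: α=0, u≡2; β=-2, v≡1 (mod 3); (2|3)=-1, (1|3)=+1; sign (−1)^0·-1^-2·+1^0 = +1.
(a,b)_7: α=3, u≡2; β=5, v≡6 (mod 7); (2|7)=+1, (6|7)=-1; sign (−1)^1·+1^5·-1^3 = +1.
Ram(-7735, -1547) = {5, 13, 17, ∞}; no ℚ_5-point on the conic.

[5, 13, 17, inf]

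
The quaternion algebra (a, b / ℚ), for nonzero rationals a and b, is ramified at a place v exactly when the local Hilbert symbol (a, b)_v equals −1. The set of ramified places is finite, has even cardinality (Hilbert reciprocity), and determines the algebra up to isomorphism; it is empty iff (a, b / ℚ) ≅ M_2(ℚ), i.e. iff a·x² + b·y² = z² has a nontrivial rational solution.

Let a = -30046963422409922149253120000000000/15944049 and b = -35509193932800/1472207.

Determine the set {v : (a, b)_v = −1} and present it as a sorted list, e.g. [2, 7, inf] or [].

[23, 31, 43, inf]

Mod squares: a ≡ -255174857, b ≡ -2543271. Check v ∈ {∞, 2, 3, 5, 7, 11, 23, 29, 31, 41, 43}.
v=29: a=29^3·(≡18), b=29^1·(≡8) mod 29; (18|29)=-1, (8|29)=-1; (−1)^{3·1·14}·(-1)^1·(-1)^3 = +1.
v=5: a=5^10·(≡3), b=5^2·(≡4) mod 5; (3|5)=-1, (4|5)=+1; (−1)^{10·2·2}·(-1)^2·(+1)^10 = +1.
v=41: a=41^3·(≡21), b=41^1·(≡2) mod 41; (21|41)=+1, (2|41)=+1; (−1)^{3·1·20}·(+1)^1·(+1)^3 = +1.
v=11: a=11^-6·(≡8), b=11^-2·(≡6) mod 11; (8|11)=-1, (6|11)=-1; (−1)^{-6·-2·5}·(-1)^-2·(-1)^-6 = +1.
v=∞: -255174857 < 0 and -2543271 < 0  ⇒  (a,b)_∞ = -1.
v=2: v_2(a)=24, v_2(b)=18; units ≡ 7, 1 (mod 8); ε·ε+αω+βω = 1·0+24·0+18·0 ≡ 0  ⇒  (a,b)_2 = +1.
v=23: a=23^3·(≡20), b=23^-3·(≡22) mod 23; (20|23)=-1, (22|23)=-1; (−1)^{3·-3·11}·(-1)^-3·(-1)^3 = -1.
v=31: a=31^3·(≡20), b=31^1·(≡5) mod 31; (20|31)=+1, (5|31)=+1; (−1)^{3·1·15}·(+1)^1·(+1)^3 = -1.
v=43: a=43^1·(≡12), b=43^0·(≡12) mod 43; (12|43)=-1, (12|43)=-1; (−1)^{1·0·21}·(-1)^0·(-1)^1 = -1.
v=3: a=3^-2·(≡1), b=3^1·(≡1) mod 3; (1|3)=+1, (1|3)=+1; (−1)^{-2·1·1}·(+1)^1·(+1)^-2 = +1.
v=7: a=7^1·(≡6), b=7^2·(≡4) mod 7; (6|7)=-1, (4|7)=+1; (−1)^{1·2·3}·(-1)^2·(+1)^1 = +1.
|Ram(-255174857, -2543271)| = 4, even; anisotropic at {23, 31, 43, ∞}.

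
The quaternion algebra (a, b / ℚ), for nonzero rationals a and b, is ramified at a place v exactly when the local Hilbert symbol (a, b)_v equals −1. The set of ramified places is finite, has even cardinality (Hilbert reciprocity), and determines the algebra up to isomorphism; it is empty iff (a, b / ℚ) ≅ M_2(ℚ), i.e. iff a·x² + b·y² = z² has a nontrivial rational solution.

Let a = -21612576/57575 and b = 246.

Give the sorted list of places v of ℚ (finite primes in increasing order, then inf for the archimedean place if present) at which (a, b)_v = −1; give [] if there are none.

[2, 3, 19, 47]

(a, b) ≡ (-219678, 246) mod (ℚ^×)²; places V = {2, 3, 5, 7, 17, 19, 41, 47, ∞}.
(a,b)_19: α=1, u≡9; β=0, v≡18 (mod 19); (9|19)=+1, (18|19)=-1; sign (−1)^0·+1^0·-1^1 = -1.
(a,b)_41: α=1, u≡15; β=1, v≡6 (mod 41); (15|41)=-1, (6|41)=-1; sign (−1)^0·-1^1·-1^1 = +1.
(a,b)_7: α=-2, u≡6; β=0, v≡1 (mod 7); (6|7)=-1, (1|7)=+1; sign (−1)^0·-1^0·+1^-2 = +1.
(a,b)_3: α=1, u≡1; β=1, v≡1 (mod 3); (1|3)=+1, (1|3)=+1; sign (−1)^1·+1^1·+1^1 = -1.
(a,b)_17: α=2, u≡13; β=0, v≡8 (mod 17); (13|17)=+1, (8|17)=+1; sign (−1)^0·+1^0·+1^2 = +1.
(a,b)_47: α=-1, u≡15; β=0, v≡11 (mod 47); (15|47)=-1, (11|47)=-1; sign (−1)^0·-1^0·-1^-1 = -1.
(a,b)_2: α=5, β=1; u≡1, v≡3 (mod 8); ε(u)ε(v)=0·1, αω(v)=5·1, βω(u)=1·0; sum ≡ 1  ⇒  -1.
(a,b)_5: α=-2, u≡3; β=0, v≡1 (mod 5); (3|5)=-1, (1|5)=+1; sign (−1)^0·-1^0·+1^-2 = +1.
(a,b)_∞: sgn(-219678)=−, sgn(246)=+, so +1.
Ram(-219678, 246) = {2, 3, 19, 47}; no ℚ_2-point on the conic.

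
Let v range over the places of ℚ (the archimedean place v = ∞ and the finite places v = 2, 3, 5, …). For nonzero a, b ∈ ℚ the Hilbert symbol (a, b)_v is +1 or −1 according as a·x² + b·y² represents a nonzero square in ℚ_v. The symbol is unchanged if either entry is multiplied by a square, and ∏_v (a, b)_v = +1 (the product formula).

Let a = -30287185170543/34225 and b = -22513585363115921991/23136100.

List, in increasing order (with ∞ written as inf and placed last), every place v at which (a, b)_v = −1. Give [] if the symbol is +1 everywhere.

(a, b) ≡ (-903, -18791) mod (ℚ^×)²; places V = {2, 3, 5, 7, 13, 17, 19, 23, 37, 43, ∞}.
(a,b)_7: α=3, u≡4; β=4, v≡1 (mod 7); (4|7)=+1, (1|7)=+1; sign (−1)^0·+1^4·+1^3 = +1.
(a,b)_3: α=9, u≡2; β=14, v≡1 (mod 3); (2|3)=-1, (1|3)=+1; sign (−1)^0·-1^14·+1^9 = +1.
(a,b)_23: α=0, u≡7; β=1, v≡21 (mod 23); (7|23)=-1, (21|23)=-1; sign (−1)^0·-1^1·-1^0 = -1.
(a,b)_∞: sgn(-903)=−, sgn(-18791)=−, so -1.
(a,b)_5: α=-2, u≡3; β=-2, v≡1 (mod 5); (3|5)=-1, (1|5)=+1; sign (−1)^0·-1^-2·+1^-2 = +1.
(a,b)_2: α=0, β=-2; u≡1, v≡1 (mod 8); ε(u)ε(v)=0·0, αω(v)=0·0, βω(u)=-2·0; sum ≡ 0  ⇒  +1.
(a,b)_19: α=2, u≡16; β=3, v≡15 (mod 19); (16|19)=+1, (15|19)=-1; sign (−1)^0·+1^3·-1^2 = +1.
(a,b)_13: α=0, u≡7; β=-2, v≡11 (mod 13); (7|13)=-1, (11|13)=-1; sign (−1)^0·-1^-2·-1^0 = +1.
(a,b)_43: α=1, u≡26; β=1, v≡23 (mod 43); (26|43)=-1, (23|43)=+1; sign (−1)^1·-1^1·+1^1 = +1.
(a,b)_17: α=2, u≡13; β=2, v≡12 (mod 17); (13|17)=+1, (12|17)=-1; sign (−1)^0·+1^2·-1^2 = +1.
(a,b)_37: α=-2, u≡18; β=-2, v≡20 (mod 37); (18|37)=-1, (20|37)=-1; sign (−1)^0·-1^-2·-1^-2 = +1.
|Ram(-903, -18791)| = 2, even; anisotropic at {23, ∞}.

[23, inf]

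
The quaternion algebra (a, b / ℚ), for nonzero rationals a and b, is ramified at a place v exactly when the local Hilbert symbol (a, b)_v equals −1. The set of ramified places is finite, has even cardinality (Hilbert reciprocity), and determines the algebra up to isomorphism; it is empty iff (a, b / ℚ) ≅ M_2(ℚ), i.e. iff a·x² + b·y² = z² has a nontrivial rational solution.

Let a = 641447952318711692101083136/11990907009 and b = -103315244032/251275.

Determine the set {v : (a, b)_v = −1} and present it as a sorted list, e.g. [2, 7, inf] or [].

[2, 11]

(a, b) ≡ (2926, -323323) mod (ℚ^×)²; places V = {2, 3, 5, 7, 11, 13, 17, 19, 23, ∞}.
(a,b)_5: α=0, u≡4; β=-2, v≡3 (mod 5); (4|5)=+1, (3|5)=-1; sign (−1)^0·+1^-2·-1^0 = +1.
(a,b)_13: α=2, u≡9; β=1, v≡6 (mod 13); (9|13)=+1, (6|13)=-1; sign (−1)^0·+1^1·-1^2 = +1.
(a,b)_∞: sgn(2926)=+, sgn(-323323)=−, so +1.
(a,b)_11: α=9, u≡6; β=3, v≡10 (mod 11); (6|11)=-1, (10|11)=-1; sign (−1)^1·-1^3·-1^9 = -1.
(a,b)_2: α=13, β=10; u≡7, v≡5 (mod 8); ε(u)ε(v)=1·0, αω(v)=13·1, βω(u)=10·0; sum ≡ 1  ⇒  -1.
(a,b)_3: α=-4, u≡1; β=0, v≡2 (mod 3); (1|3)=+1, (2|3)=-1; sign (−1)^0·+1^0·-1^-4 = +1.
(a,b)_7: α=3, u≡5; β=3, v≡2 (mod 7); (5|7)=-1, (2|7)=+1; sign (−1)^1·-1^3·+1^3 = +1.
(a,b)_17: α=4, u≡8; β=1, v≡16 (mod 17); (8|17)=+1, (16|17)=+1; sign (−1)^0·+1^1·+1^4 = +1.
(a,b)_23: α=-6, u≡10; β=-2, v≡11 (mod 23); (10|23)=-1, (11|23)=-1; sign (−1)^0·-1^-2·-1^-6 = +1.
(a,b)_19: α=3, u≡10; β=-1, v≡5 (mod 19); (10|19)=-1, (5|19)=+1; sign (−1)^1·-1^-1·+1^3 = +1.
(2926, -323323 / ℚ) ramifies at {2, 11}: a division algebra.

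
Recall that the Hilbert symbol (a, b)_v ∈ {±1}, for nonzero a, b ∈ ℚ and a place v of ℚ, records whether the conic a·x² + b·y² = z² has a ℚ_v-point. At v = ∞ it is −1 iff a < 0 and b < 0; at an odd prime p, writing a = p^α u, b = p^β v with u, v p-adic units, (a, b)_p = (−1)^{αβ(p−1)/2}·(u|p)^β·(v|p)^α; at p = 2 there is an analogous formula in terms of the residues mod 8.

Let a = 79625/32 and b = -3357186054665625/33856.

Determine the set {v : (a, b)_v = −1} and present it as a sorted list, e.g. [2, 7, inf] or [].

Mod squares: a ≡ 130, b ≡ -65. Check v ∈ {∞, 2, 3, 5, 7, 13, 23}.
v=23: a=23^0·(≡5), b=23^-2·(≡16) mod 23; (5|23)=-1, (16|23)=+1; (−1)^{0·-2·11}·(-1)^-2·(+1)^0 = +1.
v=∞: 130 > 0 and -65 < 0  ⇒  (a,b)_∞ = +1.
v=5: a=5^3·(≡1), b=5^5·(≡2) mod 5; (1|5)=+1, (2|5)=-1; (−1)^{3·5·2}·(+1)^5·(-1)^3 = -1.
v=13: a=13^1·(≡9), b=13^5·(≡8) mod 13; (9|13)=+1, (8|13)=-1; (−1)^{1·5·6}·(+1)^5·(-1)^1 = -1.
v=7: a=7^2·(≡2), b=7^2·(≡3) mod 7; (2|7)=+1, (3|7)=-1; (−1)^{2·2·3}·(+1)^2·(-1)^2 = +1.
v=2: v_2(a)=-5, v_2(b)=-6; units ≡ 1, 7 (mod 8); ε·ε+αω+βω = 0·1+-5·0+-6·0 ≡ 0  ⇒  (a,b)_2 = +1.
v=3: a=3^0·(≡1), b=3^10·(≡1) mod 3; (1|3)=+1, (1|3)=+1; (−1)^{0·10·1}·(+1)^10·(+1)^0 = +1.
Ram(130, -65) = {5, 13}; no ℚ_5-point on the conic.

[5, 13]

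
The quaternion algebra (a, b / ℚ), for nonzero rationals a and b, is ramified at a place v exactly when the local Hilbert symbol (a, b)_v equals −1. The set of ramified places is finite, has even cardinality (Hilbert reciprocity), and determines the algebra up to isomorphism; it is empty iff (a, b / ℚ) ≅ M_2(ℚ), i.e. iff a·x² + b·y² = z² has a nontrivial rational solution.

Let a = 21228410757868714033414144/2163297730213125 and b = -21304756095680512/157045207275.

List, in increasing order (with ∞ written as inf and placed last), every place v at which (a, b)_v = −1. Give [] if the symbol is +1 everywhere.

[19, 37]

Mod squares: a ≡ 29, b ≡ -63973. Check v ∈ {∞, 2, 3, 5, 7, 11, 13, 17, 19, 29, 37}.
v=7: a=7^2·(≡1), b=7^1·(≡6) mod 7; (1|7)=+1, (6|7)=-1; (−1)^{2·1·3}·(+1)^1·(-1)^2 = +1.
v=19: a=19^-4·(≡2), b=19^-3·(≡18) mod 19; (2|19)=-1, (18|19)=-1; (−1)^{-4·-3·9}·(-1)^-3·(-1)^-4 = -1.
v=37: a=37^2·(≡23), b=37^1·(≡7) mod 37; (23|37)=-1, (7|37)=+1; (−1)^{2·1·18}·(-1)^1·(+1)^2 = -1.
v=3: a=3^-2·(≡2), b=3^-2·(≡2) mod 3; (2|3)=-1, (2|3)=-1; (−1)^{-2·-2·1}·(-1)^-2·(-1)^-2 = +1.
v=13: a=13^2·(≡4), b=13^1·(≡8) mod 13; (4|13)=+1, (8|13)=-1; (−1)^{2·1·6}·(+1)^1·(-1)^2 = +1.
v=29: a=29^-3·(≡5), b=29^-2·(≡16) mod 29; (5|29)=+1, (16|29)=+1; (−1)^{-3·-2·14}·(+1)^-2·(+1)^-3 = +1.
v=5: a=5^-4·(≡4), b=5^-2·(≡3) mod 5; (4|5)=+1, (3|5)=-1; (−1)^{-4·-2·2}·(+1)^-2·(-1)^-4 = +1.
v=2: v_2(a)=28, v_2(b)=18; units ≡ 5, 3 (mod 8); ε·ε+αω+βω = 0·1+28·1+18·1 ≡ 0  ⇒  (a,b)_2 = +1.
v=17: a=17^8·(≡5), b=17^6·(≡15) mod 17; (5|17)=-1, (15|17)=+1; (−1)^{8·6·8}·(-1)^6·(+1)^8 = +1.
v=∞: 29 > 0 and -63973 < 0  ⇒  (a,b)_∞ = +1.
v=11: a=11^-2·(≡10), b=11^-2·(≡1) mod 11; (10|11)=-1, (1|11)=+1; (−1)^{-2·-2·5}·(-1)^-2·(+1)^-2 = +1.
|Ram(29, -63973)| = 2, even; anisotropic at {19, 37}.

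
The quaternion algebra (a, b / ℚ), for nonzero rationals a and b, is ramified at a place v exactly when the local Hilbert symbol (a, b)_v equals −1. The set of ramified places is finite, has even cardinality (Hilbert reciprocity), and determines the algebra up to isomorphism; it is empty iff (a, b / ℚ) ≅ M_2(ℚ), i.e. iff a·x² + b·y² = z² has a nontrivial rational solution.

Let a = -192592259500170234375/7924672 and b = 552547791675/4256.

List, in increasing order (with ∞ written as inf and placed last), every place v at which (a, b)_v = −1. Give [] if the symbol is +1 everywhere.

(a, b) ≡ (-1785, 798) mod (ℚ^×)²; places V = {2, 3, 5, 7, 11, 17, 19, ∞}.
(a,b)_7: α=-3, u≡2; β=-1, v≡2 (mod 7); (2|7)=+1, (2|7)=+1; sign (−1)^1·+1^-1·+1^-3 = -1.
(a,b)_11: α=2, u≡10; β=2, v≡10 (mod 11); (10|11)=-1, (10|11)=-1; sign (−1)^0·-1^2·-1^2 = +1.
(a,b)_17: α=5, u≡11; β=4, v≡1 (mod 17); (11|17)=-1, (1|17)=+1; sign (−1)^0·-1^4·+1^5 = +1.
(a,b)_2: α=-6, β=-5; u≡7, v≡7 (mod 8); ε(u)ε(v)=1·1, αω(v)=-6·0, βω(u)=-5·0; sum ≡ 1  ⇒  -1.
(a,b)_5: α=7, u≡3; β=2, v≡2 (mod 5); (3|5)=-1, (2|5)=-1; sign (−1)^0·-1^2·-1^7 = -1.
(a,b)_3: α=15, u≡2; β=7, v≡2 (mod 3); (2|3)=-1, (2|3)=-1; sign (−1)^1·-1^7·-1^15 = -1.
(a,b)_∞: sgn(-1785)=−, sgn(798)=+, so +1.
(a,b)_19: α=-2, u≡7; β=-1, v≡6 (mod 19); (7|19)=+1, (6|19)=+1; sign (−1)^0·+1^-1·+1^-2 = +1.
(-1785, 798 / ℚ) ramifies at {2, 3, 5, 7}: a division algebra.

[2, 3, 5, 7]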